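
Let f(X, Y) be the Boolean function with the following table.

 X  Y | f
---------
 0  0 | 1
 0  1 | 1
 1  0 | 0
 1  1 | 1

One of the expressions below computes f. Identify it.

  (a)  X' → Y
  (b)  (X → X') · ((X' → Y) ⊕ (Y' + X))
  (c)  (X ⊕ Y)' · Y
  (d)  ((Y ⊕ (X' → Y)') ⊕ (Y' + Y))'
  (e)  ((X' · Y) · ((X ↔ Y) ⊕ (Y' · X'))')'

(a) fails at (0,0): the formula yields 0, f is 1.
(b) fails at (1,1): the formula yields 0, f is 1.
(c) fails at (0,0): the formula yields 0, f is 1.
(e) fails at (0,1): the formula yields 0, f is 1.
That leaves (d). Evaluating it on every row reproduces the table of f exactly.

d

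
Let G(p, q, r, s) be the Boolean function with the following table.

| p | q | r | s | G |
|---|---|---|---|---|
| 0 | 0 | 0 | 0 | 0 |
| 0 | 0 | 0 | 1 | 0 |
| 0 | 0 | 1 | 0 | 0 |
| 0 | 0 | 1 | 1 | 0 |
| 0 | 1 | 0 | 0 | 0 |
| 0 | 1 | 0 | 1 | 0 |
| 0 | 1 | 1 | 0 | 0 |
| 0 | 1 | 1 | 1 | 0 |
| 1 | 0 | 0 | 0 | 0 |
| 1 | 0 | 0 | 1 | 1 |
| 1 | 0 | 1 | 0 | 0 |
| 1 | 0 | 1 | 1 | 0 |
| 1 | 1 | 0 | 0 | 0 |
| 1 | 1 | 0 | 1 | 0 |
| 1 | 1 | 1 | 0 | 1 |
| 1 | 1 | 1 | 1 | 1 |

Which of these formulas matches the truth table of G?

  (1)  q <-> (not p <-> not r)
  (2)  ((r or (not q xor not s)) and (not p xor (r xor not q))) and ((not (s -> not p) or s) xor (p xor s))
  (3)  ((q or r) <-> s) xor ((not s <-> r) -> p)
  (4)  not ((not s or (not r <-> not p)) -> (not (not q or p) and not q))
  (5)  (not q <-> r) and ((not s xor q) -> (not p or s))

(1): at (0,0,1,0) it gives 1, but G = 0 — eliminated.
(3): at (0,1,0,0) it gives 1, but G = 0 — eliminated.
(4): at (0,0,0,0) it gives 1, but G = 0 — eliminated.
(5): at (0,0,1,0) it gives 1, but G = 0 — eliminated.
(2) is the remaining candidate, and it agrees with G on all 16 inputs.

2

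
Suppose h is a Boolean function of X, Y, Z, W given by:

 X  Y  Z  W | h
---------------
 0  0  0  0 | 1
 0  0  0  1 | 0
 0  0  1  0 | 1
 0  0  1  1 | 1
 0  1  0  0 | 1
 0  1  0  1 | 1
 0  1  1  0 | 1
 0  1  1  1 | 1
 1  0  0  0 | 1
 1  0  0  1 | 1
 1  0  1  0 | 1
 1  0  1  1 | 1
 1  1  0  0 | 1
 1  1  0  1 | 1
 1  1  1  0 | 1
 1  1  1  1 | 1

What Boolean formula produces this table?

h(X, Y, Z, W) = ¬(((¬X ∧ ¬Y) ∧ ¬Z) ∧ W)

h is 0 on exactly one input, (0,0,0,1), whose minterm is ¬X·¬Y·¬Z·W. So h is the negation of that single conjunction.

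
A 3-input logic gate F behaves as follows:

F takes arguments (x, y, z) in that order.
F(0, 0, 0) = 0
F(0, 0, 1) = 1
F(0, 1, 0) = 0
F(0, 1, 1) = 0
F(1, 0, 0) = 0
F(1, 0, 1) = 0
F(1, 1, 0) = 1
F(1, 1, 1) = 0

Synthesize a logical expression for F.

F(x, y, z) = ((¬x ∧ ¬y) ∧ z) ∨ ((x ∧ y) ∧ ¬z)

F=1 on 2 inputs: (0,0,1), (1,1,0). Reading each as a conjunction of literals (¬x·¬y·z, x·y·¬z) and taking the OR gives the canonical DNF.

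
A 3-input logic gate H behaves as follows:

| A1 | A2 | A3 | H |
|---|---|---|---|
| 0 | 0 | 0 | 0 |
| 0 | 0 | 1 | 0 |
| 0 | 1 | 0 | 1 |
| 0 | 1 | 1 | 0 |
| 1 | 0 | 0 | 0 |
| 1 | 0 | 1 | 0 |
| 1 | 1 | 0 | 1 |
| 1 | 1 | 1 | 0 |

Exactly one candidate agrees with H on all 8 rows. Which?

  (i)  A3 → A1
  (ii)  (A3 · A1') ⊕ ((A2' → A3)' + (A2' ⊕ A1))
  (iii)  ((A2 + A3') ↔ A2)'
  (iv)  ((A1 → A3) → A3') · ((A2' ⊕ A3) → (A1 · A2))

(i): at (0,0,0) it gives 1, but H = 0 — eliminated.
(ii): at (0,0,0) it gives 1, but H = 0 — eliminated.
(iii): at (0,0,0) it gives 1, but H = 0 — eliminated.
(iv) is the remaining candidate, and it agrees with H on all 8 inputs.

iv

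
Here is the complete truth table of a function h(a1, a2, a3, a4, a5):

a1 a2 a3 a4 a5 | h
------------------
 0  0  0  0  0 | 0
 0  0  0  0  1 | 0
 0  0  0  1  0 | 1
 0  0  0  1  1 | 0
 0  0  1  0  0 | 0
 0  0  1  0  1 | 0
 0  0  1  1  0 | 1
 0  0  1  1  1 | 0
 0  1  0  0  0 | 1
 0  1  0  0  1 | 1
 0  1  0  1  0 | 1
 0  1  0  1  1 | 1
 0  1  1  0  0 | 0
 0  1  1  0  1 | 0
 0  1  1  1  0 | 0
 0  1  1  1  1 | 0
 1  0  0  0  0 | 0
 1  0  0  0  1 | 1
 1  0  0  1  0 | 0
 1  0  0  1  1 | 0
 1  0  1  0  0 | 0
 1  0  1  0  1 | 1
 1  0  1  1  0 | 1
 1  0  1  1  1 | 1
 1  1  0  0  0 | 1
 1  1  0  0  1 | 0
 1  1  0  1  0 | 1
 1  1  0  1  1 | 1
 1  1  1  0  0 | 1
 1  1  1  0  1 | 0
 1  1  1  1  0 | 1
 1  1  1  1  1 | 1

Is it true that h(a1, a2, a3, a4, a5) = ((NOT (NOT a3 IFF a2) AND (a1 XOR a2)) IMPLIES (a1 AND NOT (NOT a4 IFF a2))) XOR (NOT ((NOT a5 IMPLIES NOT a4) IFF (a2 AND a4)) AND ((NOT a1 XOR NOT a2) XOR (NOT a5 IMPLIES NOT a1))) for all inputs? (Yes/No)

Yes

Check the formula against h row by row:
  a1=0, a2=0, a3=0, a4=0, a5=0: formula gives 0, h = 0 ✓
  a1=0, a2=0, a3=0, a4=0, a5=1: formula gives 0, h = 0 ✓
  a1=0, a2=0, a3=0, a4=1, a5=0: formula gives 1, h = 1 ✓
  a1=0, a2=0, a3=0, a4=1, a5=1: formula gives 0, h = 0 ✓
  … (the remaining 28 rows also agree.)
All 32 rows match — the expression computes h exactly.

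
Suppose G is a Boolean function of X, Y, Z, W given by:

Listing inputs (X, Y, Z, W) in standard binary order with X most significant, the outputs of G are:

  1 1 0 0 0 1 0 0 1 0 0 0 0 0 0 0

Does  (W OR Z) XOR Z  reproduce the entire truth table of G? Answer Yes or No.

Evaluate (W OR Z) XOR Z on each row and compare to G:
  X=0, Y=0, Z=0, W=0: formula gives 0, but G = 1 ✗
A single disagreement suffices: at (0,0,0,0) they differ, so the formula does not compute G.

No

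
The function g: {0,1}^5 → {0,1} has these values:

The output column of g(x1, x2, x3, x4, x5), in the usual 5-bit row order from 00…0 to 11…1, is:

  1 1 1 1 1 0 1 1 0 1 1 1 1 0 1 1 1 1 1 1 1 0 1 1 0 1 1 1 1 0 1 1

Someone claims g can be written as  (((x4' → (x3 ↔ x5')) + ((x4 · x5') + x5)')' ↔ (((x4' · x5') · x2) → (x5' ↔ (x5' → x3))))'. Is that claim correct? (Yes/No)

Test each input against both g and the formula:
  x1=0, x2=0, x3=0, x4=0, x5=0: formula gives 1, g = 1 ✓
  x1=0, x2=0, x3=0, x4=0, x5=1: formula gives 1, g = 1 ✓
  x1=0, x2=0, x3=0, x4=1, x5=0: formula gives 1, g = 1 ✓
  x1=0, x2=0, x3=0, x4=1, x5=1: formula gives 1, g = 1 ✓
  …and likewise for the remaining 28 rows.
Every row agrees, so the formula is equivalent.

Yes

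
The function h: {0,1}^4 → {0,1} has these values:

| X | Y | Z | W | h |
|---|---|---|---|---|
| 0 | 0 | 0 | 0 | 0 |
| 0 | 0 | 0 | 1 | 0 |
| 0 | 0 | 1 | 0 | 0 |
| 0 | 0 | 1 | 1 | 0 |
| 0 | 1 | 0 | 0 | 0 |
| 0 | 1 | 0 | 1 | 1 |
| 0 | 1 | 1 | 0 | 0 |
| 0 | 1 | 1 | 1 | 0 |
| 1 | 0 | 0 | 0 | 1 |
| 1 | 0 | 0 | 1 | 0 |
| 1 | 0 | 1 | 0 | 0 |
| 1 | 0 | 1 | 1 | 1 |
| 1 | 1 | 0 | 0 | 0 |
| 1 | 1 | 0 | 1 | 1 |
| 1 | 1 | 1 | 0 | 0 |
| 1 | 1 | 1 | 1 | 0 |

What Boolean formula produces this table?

h=1 on 4 inputs: (0,1,0,1), (1,0,0,0), (1,0,1,1), (1,1,0,1). Reading each as a conjunction of literals (¬X·Y·¬Z·W, X·¬Y·¬Z·¬W, X·¬Y·Z·W, X·Y·¬Z·W) and taking the OR gives the canonical DNF.

h(X, Y, Z, W) = (((((NOT X AND Y) AND NOT Z) AND W) OR (((X AND NOT Y) AND NOT Z) AND NOT W)) OR (((X AND NOT Y) AND Z) AND W)) OR (((X AND Y) AND NOT Z) AND W)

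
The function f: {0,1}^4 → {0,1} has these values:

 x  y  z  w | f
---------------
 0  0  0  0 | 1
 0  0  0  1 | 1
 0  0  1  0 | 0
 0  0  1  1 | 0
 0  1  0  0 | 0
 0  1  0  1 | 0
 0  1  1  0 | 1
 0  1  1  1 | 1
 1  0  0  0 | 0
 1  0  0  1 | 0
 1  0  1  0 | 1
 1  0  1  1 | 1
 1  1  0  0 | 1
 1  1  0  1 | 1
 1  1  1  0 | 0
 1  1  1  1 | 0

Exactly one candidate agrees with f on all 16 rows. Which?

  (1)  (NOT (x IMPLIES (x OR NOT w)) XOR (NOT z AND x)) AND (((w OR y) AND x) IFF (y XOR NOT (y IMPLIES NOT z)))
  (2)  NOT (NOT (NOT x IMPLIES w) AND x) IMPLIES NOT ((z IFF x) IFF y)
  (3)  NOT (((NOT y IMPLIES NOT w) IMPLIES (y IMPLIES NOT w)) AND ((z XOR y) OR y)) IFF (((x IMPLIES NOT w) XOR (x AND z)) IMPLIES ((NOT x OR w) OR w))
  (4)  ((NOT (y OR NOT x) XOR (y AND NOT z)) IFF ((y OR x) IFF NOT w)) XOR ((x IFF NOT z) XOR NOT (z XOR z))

(1) disagrees with f on (0,0,0,0) (formula → 0, table → 1); rule it out.
(3) disagrees with f on (0,1,0,1) (formula → 1, table → 0); rule it out.
(4) disagrees with f on (0,0,0,0) (formula → 0, table → 1); rule it out.
That leaves (2). Evaluating it on every row reproduces the table of f exactly.

2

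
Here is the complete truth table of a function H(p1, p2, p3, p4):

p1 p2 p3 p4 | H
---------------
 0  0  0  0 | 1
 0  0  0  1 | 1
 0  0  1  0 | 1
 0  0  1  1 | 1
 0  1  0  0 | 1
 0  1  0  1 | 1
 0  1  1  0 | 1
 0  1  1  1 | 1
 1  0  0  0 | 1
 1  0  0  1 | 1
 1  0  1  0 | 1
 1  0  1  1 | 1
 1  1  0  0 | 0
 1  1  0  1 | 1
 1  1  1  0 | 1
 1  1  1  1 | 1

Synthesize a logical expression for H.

H is 0 on exactly one input, (1,1,0,0), whose minterm is p1·p2·¬p3·¬p4. So H is the negation of that single conjunction.

H(p1, p2, p3, p4) = (((p1 · p2) · p3') · p4')'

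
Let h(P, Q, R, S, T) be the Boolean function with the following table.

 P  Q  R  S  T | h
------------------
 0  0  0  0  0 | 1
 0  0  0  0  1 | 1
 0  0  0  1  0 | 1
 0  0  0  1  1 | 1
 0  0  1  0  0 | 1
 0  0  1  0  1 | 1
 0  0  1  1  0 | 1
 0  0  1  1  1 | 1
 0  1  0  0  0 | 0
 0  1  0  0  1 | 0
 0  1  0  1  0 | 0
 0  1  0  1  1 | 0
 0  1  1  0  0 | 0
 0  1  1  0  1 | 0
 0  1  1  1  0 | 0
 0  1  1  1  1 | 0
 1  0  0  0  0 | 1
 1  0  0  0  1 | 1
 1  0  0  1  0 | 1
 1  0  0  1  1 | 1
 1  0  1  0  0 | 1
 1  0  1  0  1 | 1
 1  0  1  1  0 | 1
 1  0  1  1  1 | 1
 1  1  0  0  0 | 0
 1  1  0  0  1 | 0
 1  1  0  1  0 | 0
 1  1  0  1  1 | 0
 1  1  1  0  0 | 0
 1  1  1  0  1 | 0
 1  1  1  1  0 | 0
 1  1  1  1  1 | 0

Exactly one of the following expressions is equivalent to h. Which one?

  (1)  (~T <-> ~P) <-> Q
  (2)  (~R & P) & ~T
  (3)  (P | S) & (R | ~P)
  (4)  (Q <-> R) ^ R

4

(1): at (0,0,0,0,0) it gives 0, but h = 1 — eliminated.
(2): at (0,0,0,0,0) it gives 0, but h = 1 — eliminated.
(3): at (0,0,0,0,0) it gives 0, but h = 1 — eliminated.
Only (4) survives; checking it on all 32 rows confirms it matches h.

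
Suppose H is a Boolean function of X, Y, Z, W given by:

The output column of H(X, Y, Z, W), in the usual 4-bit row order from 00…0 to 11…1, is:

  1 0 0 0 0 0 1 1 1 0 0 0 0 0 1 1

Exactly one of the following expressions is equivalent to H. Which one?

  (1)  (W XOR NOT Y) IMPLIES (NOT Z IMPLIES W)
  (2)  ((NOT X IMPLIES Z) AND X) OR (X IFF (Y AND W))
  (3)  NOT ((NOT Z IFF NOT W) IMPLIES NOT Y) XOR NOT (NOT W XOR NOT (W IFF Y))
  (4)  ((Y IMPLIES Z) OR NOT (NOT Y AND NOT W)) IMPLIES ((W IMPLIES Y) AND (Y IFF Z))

(1) fails at (0,0,0,0): the formula yields 0, H is 1.
(2) fails at (0,0,0,1): the formula yields 1, H is 0.
(3) fails at (0,0,0,0): the formula yields 0, H is 1.
Only (4) survives; checking it on all 16 rows confirms it matches H.

4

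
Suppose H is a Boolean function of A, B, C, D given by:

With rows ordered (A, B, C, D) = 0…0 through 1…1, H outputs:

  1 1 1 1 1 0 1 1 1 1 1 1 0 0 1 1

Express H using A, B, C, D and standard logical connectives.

H(A, B, C, D) = ¬(((((¬A ∧ B) ∧ ¬C) ∧ D) ∨ (((A ∧ B) ∧ ¬C) ∧ ¬D)) ∨ (((A ∧ B) ∧ ¬C) ∧ D))

The 0-rows are (0,1,0,1), (1,1,0,0), (1,1,0,1). Take each as a conjunction (¬A·B·¬C·D, A·B·¬C·¬D, A·B·¬C·D), form their disjunction, and complement — that gives a formula that is 1 everywhere H is.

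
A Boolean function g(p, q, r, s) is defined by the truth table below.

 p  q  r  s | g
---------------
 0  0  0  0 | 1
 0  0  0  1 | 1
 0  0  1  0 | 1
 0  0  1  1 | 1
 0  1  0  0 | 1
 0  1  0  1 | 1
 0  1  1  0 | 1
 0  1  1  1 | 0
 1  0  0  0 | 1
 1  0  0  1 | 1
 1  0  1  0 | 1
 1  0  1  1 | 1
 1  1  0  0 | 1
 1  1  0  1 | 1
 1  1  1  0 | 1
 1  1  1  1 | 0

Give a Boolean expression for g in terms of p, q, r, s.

g(p, q, r, s) = not ((((not p and q) and r) and s) or (((p and q) and r) and s))

The 0-rows are (0,1,1,1), (1,1,1,1). Take each as a conjunction (¬p·q·r·s, p·q·r·s), form their disjunction, and complement — that gives a formula that is 1 everywhere g is.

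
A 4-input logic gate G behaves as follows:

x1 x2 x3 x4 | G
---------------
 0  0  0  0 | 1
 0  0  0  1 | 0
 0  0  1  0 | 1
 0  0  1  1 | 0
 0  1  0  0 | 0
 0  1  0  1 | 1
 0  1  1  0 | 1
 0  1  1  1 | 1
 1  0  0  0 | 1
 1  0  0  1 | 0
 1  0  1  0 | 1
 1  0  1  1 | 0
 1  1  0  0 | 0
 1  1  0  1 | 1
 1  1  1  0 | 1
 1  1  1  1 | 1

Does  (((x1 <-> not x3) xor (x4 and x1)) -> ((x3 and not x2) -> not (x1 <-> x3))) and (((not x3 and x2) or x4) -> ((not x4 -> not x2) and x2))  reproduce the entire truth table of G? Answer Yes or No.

Yes

Test each input against both G and the formula:
  x1=0, x2=0, x3=0, x4=0: formula gives 1, G = 1 ✓
  x1=0, x2=0, x3=0, x4=1: formula gives 0, G = 0 ✓
  x1=0, x2=0, x3=1, x4=0: formula gives 1, G = 1 ✓
  x1=0, x2=0, x3=1, x4=1: formula gives 0, G = 0 ✓
  …and likewise for the remaining 12 rows.
No disagreement on any input; they are logically equivalent.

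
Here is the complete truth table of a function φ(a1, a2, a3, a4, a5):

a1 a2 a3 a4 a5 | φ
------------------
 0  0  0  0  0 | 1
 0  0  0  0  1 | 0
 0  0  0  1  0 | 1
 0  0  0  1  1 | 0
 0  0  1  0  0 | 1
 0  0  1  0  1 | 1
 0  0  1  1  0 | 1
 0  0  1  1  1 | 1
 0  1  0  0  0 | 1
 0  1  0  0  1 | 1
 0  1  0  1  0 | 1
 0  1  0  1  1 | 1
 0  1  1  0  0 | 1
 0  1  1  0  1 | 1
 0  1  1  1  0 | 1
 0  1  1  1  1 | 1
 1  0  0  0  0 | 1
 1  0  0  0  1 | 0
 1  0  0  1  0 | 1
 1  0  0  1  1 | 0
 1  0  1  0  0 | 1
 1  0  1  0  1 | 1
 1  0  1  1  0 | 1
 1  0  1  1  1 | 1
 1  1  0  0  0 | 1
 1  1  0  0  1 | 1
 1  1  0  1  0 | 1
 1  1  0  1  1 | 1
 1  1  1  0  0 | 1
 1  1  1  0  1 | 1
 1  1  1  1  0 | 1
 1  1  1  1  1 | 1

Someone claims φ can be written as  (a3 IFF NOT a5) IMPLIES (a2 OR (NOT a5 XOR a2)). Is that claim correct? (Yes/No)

Yes

Evaluate (a3 IFF NOT a5) IMPLIES (a2 OR (NOT a5 XOR a2)) on each row and compare to φ:
  a1=0, a2=0, a3=0, a4=0, a5=0: formula gives 1, φ = 1 ✓
  a1=0, a2=0, a3=0, a4=0, a5=1: formula gives 0, φ = 0 ✓
  a1=0, a2=0, a3=0, a4=1, a5=0: formula gives 1, φ = 1 ✓
  a1=0, a2=0, a3=0, a4=1, a5=1: formula gives 0, φ = 0 ✓
  … (the remaining 28 rows also agree.)
All 32 rows match — the expression computes φ exactly.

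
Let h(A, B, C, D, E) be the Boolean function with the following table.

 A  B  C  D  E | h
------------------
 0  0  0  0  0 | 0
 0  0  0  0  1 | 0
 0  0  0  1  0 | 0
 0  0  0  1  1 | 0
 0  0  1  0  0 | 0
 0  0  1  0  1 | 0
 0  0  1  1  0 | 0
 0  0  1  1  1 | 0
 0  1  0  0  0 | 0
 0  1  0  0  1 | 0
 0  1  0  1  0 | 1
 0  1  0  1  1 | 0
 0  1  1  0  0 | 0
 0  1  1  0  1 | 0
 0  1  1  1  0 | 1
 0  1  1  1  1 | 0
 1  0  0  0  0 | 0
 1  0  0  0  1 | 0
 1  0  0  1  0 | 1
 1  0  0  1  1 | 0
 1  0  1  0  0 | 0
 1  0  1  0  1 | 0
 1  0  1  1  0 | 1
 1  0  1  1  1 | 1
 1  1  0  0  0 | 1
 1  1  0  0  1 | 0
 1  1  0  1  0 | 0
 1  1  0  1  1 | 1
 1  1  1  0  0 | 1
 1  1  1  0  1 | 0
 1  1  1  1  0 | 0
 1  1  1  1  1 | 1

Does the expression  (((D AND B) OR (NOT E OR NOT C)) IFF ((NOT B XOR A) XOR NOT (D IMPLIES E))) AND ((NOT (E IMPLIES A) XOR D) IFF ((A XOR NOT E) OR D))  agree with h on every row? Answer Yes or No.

Yes

Check the formula against h row by row:
  A=0, B=0, C=0, D=0, E=0: formula gives 0, h = 0 ✓
  A=0, B=0, C=0, D=0, E=1: formula gives 0, h = 0 ✓
  A=0, B=0, C=0, D=1, E=0: formula gives 0, h = 0 ✓
  A=0, B=0, C=0, D=1, E=1: formula gives 0, h = 0 ✓
  …and likewise for the remaining 28 rows.
Every row agrees, so the formula is equivalent.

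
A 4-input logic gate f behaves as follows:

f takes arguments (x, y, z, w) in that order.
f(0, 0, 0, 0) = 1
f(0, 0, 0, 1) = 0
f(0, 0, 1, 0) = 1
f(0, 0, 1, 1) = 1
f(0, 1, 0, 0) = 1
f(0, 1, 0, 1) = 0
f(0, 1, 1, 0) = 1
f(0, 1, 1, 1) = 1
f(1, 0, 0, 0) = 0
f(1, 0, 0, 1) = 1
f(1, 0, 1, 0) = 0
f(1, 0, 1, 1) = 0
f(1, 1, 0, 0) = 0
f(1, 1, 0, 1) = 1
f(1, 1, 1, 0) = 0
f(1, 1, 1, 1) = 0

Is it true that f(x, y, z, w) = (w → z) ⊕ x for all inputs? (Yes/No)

Test each input against both f and the formula:
  x=0, y=0, z=0, w=0: formula gives 1, f = 1 ✓
  x=0, y=0, z=0, w=1: formula gives 0, f = 0 ✓
  x=0, y=0, z=1, w=0: formula gives 1, f = 1 ✓
  x=0, y=0, z=1, w=1: formula gives 1, f = 1 ✓
  …and likewise for the remaining 12 rows.
All 16 rows match — the expression computes f exactly.

Yes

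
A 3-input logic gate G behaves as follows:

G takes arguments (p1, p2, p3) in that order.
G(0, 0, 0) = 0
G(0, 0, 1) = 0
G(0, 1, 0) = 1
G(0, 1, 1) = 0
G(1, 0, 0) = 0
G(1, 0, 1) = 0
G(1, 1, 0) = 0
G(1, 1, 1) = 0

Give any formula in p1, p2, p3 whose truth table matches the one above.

G is 1 on exactly one input, (0,1,0), whose minterm is ¬p1·p2·¬p3. So G is just that conjunction.

G(p1, p2, p3) = (NOT p1 AND p2) AND NOT p3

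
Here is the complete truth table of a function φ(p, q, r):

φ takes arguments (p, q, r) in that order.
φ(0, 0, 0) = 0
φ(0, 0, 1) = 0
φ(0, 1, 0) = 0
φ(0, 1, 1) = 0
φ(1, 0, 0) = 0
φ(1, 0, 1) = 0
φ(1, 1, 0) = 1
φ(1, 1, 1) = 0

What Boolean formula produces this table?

Only row (1,1,0) gives 1. That row's minterm p·q·¬r is φ directly.

φ(p, q, r) = (p ∧ q) ∧ ¬r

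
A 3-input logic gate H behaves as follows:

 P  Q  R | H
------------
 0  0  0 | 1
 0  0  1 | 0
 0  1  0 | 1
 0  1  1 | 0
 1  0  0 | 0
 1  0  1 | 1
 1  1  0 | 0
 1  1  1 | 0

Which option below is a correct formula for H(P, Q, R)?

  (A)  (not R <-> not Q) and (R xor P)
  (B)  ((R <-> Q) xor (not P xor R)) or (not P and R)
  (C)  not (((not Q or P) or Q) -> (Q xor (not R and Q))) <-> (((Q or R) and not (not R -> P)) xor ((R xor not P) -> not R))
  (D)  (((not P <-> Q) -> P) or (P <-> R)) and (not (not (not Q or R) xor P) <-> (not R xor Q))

(A): at (0,0,0) it gives 0, but H = 1 — eliminated.
(B): at (0,0,0) it gives 0, but H = 1 — eliminated.
(C): at (0,0,1) it gives 1, but H = 0 — eliminated.
Only (D) survives; checking it on all 8 rows confirms it matches H.

D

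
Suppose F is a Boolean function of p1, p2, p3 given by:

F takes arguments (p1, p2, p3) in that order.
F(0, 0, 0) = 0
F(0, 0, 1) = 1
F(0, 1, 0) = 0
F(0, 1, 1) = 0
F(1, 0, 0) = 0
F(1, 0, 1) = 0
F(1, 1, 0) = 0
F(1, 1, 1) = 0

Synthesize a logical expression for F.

F(p1, p2, p3) = (~p1 & ~p2) & p3

F is 1 on exactly one input, (0,0,1), whose minterm is ¬p1·¬p2·p3. So F is just that conjunction.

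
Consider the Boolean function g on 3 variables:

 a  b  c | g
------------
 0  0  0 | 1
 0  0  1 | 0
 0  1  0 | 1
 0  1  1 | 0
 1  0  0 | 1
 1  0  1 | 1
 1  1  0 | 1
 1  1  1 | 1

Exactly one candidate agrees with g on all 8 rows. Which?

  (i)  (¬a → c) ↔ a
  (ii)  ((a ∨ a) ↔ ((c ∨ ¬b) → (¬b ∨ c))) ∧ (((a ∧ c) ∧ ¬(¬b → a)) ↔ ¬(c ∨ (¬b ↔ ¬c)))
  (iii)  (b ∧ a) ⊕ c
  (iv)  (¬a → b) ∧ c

(ii) fails at (0,0,0): the formula yields 0, g is 1.
(iii) fails at (0,0,0): the formula yields 0, g is 1.
(iv) fails at (0,0,0): the formula yields 0, g is 1.
That leaves (i). Evaluating it on every row reproduces the table of g exactly.

i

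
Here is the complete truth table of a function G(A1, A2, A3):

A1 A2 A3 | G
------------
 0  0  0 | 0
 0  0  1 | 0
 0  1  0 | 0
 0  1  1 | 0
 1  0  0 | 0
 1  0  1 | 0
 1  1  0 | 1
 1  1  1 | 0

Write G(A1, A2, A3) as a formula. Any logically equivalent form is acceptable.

Only row (1,1,0) gives 1. That row's minterm A1·A2·¬A3 is G directly.

G(A1, A2, A3) = (A1 ∧ A2) ∧ ¬A3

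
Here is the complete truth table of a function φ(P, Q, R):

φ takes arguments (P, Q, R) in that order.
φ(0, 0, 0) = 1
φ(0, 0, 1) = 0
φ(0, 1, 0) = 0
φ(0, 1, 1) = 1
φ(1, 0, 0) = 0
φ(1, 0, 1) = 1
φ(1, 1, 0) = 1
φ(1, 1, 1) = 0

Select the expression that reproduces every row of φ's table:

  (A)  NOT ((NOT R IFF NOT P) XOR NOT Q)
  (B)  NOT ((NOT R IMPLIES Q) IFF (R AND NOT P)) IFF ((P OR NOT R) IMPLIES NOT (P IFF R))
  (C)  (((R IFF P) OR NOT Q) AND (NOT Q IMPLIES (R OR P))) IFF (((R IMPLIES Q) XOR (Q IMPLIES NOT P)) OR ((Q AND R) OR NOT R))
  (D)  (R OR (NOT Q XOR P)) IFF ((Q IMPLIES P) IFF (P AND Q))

A

(B): at (0,1,1) it gives 0, but φ = 1 — eliminated.
(C): at (0,0,0) it gives 0, but φ = 1 — eliminated.
(D): at (0,0,0) it gives 0, but φ = 1 — eliminated.
Only (A) survives; checking it on all 8 rows confirms it matches φ.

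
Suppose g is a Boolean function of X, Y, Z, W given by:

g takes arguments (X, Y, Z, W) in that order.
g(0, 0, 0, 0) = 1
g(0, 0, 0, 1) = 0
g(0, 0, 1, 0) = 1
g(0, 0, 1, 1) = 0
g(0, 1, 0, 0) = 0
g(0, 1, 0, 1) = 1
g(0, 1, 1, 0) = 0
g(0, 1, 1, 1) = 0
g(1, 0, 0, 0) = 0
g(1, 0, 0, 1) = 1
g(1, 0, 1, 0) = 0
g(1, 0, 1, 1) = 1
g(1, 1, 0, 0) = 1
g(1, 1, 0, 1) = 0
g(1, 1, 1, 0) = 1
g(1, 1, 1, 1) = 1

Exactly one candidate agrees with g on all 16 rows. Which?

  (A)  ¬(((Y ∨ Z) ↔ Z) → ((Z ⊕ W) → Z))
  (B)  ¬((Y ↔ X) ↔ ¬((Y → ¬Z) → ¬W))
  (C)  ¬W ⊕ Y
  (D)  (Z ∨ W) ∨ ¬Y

B

(A) fails at (0,0,0,0): the formula yields 0, g is 1.
(C) fails at (0,1,1,1): the formula yields 1, g is 0.
(D) fails at (0,0,0,1): the formula yields 1, g is 0.
That leaves (B). Evaluating it on every row reproduces the table of g exactly.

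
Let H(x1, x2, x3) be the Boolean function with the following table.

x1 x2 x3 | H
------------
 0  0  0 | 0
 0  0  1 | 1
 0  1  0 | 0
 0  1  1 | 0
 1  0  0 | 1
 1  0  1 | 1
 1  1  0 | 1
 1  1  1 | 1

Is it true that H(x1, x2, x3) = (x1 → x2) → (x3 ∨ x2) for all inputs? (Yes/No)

Check the formula against H row by row:
  x1=0, x2=0, x3=0: formula gives 0, H = 0 ✓
  x1=0, x2=0, x3=1: formula gives 1, H = 1 ✓
  x1=0, x2=1, x3=0: formula gives 1, but H = 0 ✗
A single disagreement suffices: at (0,1,0) they differ, so the formula does not compute H.

No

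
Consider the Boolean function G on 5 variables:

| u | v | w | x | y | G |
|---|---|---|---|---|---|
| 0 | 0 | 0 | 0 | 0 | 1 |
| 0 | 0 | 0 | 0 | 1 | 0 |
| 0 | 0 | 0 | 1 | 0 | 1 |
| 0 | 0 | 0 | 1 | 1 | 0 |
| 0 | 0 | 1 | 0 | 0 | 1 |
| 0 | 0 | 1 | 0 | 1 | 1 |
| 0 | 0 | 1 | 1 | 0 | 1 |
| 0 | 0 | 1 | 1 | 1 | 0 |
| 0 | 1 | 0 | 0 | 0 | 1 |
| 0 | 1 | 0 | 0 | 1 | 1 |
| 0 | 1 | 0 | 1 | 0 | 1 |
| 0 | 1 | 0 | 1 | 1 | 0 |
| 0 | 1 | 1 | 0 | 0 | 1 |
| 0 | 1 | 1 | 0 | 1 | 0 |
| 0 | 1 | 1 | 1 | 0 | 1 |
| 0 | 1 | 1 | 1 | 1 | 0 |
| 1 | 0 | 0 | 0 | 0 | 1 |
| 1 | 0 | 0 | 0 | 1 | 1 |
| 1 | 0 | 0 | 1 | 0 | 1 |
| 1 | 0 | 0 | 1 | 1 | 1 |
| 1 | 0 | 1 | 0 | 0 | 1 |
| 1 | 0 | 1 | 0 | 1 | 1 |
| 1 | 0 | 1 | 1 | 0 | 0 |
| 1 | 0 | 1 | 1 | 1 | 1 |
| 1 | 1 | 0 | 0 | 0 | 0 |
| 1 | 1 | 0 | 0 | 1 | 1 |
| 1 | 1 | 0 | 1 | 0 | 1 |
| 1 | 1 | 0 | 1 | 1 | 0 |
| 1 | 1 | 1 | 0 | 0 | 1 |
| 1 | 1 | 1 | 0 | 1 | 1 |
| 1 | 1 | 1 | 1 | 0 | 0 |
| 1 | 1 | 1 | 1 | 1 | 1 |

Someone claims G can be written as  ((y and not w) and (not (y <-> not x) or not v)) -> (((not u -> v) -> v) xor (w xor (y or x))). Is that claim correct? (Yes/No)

Check the formula against G row by row:
  u=0, v=0, w=0, x=0, y=0: formula gives 1, G = 1 ✓
  u=0, v=0, w=0, x=0, y=1: formula gives 0, G = 0 ✓
  u=0, v=0, w=0, x=1, y=0: formula gives 1, G = 1 ✓
  u=0, v=0, w=0, x=1, y=1: formula gives 0, G = 0 ✓
  …
  u=0, v=0, w=1, x=1, y=1: formula gives 1, but G = 0 ✗
A single disagreement suffices: at (0,0,1,1,1) they differ, so the formula does not compute G.

No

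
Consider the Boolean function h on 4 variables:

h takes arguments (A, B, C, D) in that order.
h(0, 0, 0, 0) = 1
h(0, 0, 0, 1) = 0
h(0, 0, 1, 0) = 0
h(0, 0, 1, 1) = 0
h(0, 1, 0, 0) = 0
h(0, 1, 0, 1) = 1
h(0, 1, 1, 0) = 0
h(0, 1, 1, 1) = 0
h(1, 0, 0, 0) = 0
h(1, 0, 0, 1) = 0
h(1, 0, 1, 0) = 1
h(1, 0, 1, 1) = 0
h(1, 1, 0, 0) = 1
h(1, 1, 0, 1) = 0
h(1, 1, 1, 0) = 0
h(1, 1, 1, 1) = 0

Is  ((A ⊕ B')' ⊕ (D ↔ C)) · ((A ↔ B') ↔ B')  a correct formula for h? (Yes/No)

Check the formula against h row by row:
  A=0, B=0, C=0, D=0: formula gives 0, but h = 1 ✗
Row (0,0,0,0) is a counterexample, so the formula is not equivalent to h.

No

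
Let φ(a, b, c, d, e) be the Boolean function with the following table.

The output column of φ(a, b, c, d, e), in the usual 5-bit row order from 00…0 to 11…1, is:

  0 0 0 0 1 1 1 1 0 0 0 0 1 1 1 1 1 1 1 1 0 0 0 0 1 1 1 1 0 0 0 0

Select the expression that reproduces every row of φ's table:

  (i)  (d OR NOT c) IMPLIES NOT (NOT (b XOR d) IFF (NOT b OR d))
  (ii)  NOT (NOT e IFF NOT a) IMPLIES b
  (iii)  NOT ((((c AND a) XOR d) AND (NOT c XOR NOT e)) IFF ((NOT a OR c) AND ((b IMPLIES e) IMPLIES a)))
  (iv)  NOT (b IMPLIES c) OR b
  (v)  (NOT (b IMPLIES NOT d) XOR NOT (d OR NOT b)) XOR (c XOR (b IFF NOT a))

v

(i) fails at (0,0,0,1,0): the formula yields 1, φ is 0.
(ii) fails at (0,0,0,0,0): the formula yields 1, φ is 0.
(iii) fails at (0,0,0,1,1): the formula yields 1, φ is 0.
(iv) fails at (0,0,1,0,0): the formula yields 0, φ is 1.
Only (v) survives; checking it on all 32 rows confirms it matches φ.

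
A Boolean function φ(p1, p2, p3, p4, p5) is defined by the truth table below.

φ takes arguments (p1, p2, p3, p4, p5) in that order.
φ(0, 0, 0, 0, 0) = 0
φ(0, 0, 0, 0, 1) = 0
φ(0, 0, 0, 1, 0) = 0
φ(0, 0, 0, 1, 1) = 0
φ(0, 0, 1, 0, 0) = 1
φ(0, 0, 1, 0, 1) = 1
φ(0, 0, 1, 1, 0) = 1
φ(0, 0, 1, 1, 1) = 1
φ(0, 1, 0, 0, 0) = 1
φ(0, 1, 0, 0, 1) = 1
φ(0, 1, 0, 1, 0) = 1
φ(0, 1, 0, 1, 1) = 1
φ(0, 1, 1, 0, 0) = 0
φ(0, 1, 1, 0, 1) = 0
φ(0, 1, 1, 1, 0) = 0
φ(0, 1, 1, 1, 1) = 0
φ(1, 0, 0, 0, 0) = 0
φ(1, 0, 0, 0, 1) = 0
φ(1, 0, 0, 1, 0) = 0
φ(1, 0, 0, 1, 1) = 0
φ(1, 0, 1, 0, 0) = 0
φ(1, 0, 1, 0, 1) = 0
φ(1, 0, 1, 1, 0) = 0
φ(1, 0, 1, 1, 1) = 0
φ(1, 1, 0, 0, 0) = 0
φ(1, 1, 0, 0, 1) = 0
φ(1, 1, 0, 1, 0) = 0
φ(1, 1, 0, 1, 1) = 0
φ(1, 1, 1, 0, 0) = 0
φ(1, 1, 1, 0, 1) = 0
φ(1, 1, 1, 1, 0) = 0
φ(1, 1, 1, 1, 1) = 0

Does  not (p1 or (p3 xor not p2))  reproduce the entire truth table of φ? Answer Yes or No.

Evaluate not (p1 or (p3 xor not p2)) on each row and compare to φ:
  p1=0, p2=0, p3=0, p4=0, p5=0: formula gives 0, φ = 0 ✓
  p1=0, p2=0, p3=0, p4=0, p5=1: formula gives 0, φ = 0 ✓
  p1=0, p2=0, p3=0, p4=1, p5=0: formula gives 0, φ = 0 ✓
  p1=0, p2=0, p3=0, p4=1, p5=1: formula gives 0, φ = 0 ✓
  …and likewise for the remaining 28 rows.
Every row agrees, so the formula is equivalent.

Yes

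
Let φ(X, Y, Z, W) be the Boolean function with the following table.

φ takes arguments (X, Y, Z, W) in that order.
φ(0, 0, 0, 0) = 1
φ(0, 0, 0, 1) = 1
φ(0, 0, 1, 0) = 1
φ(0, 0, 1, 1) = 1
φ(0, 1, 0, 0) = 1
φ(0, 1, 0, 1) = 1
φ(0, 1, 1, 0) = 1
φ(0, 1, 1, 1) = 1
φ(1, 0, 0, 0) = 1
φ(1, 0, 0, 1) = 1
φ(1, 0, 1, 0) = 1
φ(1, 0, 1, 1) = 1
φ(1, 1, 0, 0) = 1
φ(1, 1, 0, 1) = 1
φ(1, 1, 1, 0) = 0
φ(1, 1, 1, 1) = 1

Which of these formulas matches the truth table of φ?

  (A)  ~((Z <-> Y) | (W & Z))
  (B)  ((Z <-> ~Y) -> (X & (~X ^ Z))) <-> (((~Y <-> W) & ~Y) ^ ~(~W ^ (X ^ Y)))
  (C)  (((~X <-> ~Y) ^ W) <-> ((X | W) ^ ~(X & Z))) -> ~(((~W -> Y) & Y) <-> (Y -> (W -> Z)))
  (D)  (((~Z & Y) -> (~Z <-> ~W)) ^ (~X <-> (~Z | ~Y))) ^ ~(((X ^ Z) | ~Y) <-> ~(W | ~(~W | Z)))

C

(A) fails at (0,0,0,0): the formula yields 0, φ is 1.
(B) fails at (0,0,0,0): the formula yields 0, φ is 1.
(D) fails at (0,0,0,0): the formula yields 0, φ is 1.
(C) is the remaining candidate, and it agrees with φ on all 16 inputs.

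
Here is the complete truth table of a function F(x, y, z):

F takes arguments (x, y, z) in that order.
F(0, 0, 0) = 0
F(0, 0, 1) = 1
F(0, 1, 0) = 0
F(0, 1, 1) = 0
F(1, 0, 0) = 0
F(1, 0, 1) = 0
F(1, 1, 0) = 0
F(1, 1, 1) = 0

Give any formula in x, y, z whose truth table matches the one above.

F(x, y, z) = (x' · y') · z

F is 1 on exactly one input, (0,0,1), whose minterm is ¬x·¬y·z. So F is just that conjunction.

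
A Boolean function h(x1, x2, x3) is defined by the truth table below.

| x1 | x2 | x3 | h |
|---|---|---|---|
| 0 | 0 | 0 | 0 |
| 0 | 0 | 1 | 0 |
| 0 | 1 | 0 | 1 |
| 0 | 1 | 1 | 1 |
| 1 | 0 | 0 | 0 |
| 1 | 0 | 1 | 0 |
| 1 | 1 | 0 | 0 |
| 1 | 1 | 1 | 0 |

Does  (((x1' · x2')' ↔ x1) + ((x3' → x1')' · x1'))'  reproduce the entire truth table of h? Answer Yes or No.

Test each input against both h and the formula:
  x1=0, x2=0, x3=0: formula gives 0, h = 0 ✓
  x1=0, x2=0, x3=1: formula gives 0, h = 0 ✓
  x1=0, x2=1, x3=0: formula gives 1, h = 1 ✓
  x1=0, x2=1, x3=1: formula gives 1, h = 1 ✓
  x1=1, x2=0, x3=0: formula gives 0, h = 0 ✓
  … (the remaining 3 rows also agree.)
Every row agrees, so the formula is equivalent.

Yes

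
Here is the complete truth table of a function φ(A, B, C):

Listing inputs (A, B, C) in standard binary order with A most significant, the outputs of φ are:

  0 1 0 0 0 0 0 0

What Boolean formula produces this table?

φ(A, B, C) = (not A and not B) and C

Only row (0,0,1) gives 1. That row's minterm ¬A·¬B·C is φ directly.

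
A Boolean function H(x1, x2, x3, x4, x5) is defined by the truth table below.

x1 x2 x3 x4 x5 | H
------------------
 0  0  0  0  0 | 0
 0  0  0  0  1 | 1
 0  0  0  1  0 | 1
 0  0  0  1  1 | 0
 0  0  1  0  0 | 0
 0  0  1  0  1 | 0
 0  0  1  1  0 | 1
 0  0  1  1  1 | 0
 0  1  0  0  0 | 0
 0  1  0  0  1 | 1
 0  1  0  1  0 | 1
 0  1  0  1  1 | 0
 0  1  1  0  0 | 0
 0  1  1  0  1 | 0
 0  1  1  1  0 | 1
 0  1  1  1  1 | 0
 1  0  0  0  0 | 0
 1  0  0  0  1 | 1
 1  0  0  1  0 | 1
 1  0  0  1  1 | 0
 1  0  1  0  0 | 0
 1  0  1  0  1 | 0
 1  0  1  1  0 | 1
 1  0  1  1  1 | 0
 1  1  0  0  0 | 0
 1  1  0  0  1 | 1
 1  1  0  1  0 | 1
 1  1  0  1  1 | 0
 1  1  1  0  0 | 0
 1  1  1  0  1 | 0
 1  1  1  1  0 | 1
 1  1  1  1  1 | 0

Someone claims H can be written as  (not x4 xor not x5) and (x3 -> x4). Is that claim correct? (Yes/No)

Evaluate (not x4 xor not x5) and (x3 -> x4) on each row and compare to H:
  x1=0, x2=0, x3=0, x4=0, x5=0: formula gives 0, H = 0 ✓
  x1=0, x2=0, x3=0, x4=0, x5=1: formula gives 1, H = 1 ✓
  x1=0, x2=0, x3=0, x4=1, x5=0: formula gives 1, H = 1 ✓
  x1=0, x2=0, x3=0, x4=1, x5=1: formula gives 0, H = 0 ✓
  …and likewise for the remaining 28 rows.
No disagreement on any input; they are logically equivalent.

Yes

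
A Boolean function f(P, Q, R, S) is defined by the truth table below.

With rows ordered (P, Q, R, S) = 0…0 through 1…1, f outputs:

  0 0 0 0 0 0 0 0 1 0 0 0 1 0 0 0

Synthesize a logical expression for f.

f(P, Q, R, S) = (((P & ~Q) & ~R) & ~S) | (((P & Q) & ~R) & ~S)

Collect the rows where f=1 — (1,0,0,0), (1,1,0,0) — and write one minterm per row: P·¬Q·¬R·¬S, P·Q·¬R·¬S. Their union (logical OR) reproduces the table exactly.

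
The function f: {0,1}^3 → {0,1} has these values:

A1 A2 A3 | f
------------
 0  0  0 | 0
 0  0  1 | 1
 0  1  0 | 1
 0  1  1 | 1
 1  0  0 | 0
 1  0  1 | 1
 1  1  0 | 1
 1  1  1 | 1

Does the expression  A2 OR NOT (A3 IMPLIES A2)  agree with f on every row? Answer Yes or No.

Test each input against both f and the formula:
  A1=0, A2=0, A3=0: formula gives 0, f = 0 ✓
  A1=0, A2=0, A3=1: formula gives 1, f = 1 ✓
  A1=0, A2=1, A3=0: formula gives 1, f = 1 ✓
  A1=0, A2=1, A3=1: formula gives 1, f = 1 ✓
  A1=1, A2=0, A3=0: formula gives 0, f = 0 ✓
  … (the remaining 3 rows also agree.)
No disagreement on any input; they are logically equivalent.

Yes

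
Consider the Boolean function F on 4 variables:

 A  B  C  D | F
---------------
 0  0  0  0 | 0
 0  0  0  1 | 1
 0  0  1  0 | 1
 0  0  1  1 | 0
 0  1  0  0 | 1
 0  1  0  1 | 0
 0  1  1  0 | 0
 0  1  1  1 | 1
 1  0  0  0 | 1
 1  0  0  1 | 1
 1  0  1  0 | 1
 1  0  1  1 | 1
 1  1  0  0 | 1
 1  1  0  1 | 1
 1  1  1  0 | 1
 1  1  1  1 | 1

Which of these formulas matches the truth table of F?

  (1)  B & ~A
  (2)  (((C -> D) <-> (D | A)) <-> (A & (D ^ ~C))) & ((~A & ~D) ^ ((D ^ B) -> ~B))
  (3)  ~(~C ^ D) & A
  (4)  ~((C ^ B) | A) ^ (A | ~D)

4

(1): at (0,0,0,1) it gives 0, but F = 1 — eliminated.
(2): at (0,0,0,1) it gives 0, but F = 1 — eliminated.
(3): at (0,0,0,1) it gives 0, but F = 1 — eliminated.
(4) is the remaining candidate, and it agrees with F on all 16 inputs.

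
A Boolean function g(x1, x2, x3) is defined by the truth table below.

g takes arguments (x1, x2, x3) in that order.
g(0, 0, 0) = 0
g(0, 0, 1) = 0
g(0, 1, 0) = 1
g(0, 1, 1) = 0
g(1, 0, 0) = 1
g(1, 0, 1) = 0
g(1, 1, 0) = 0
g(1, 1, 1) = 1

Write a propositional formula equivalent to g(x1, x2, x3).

g=1 on 3 inputs: (0,1,0), (1,0,0), (1,1,1). Reading each as a conjunction of literals (¬x1·x2·¬x3, x1·¬x2·¬x3, x1·x2·x3) and taking the OR gives the canonical DNF.

g(x1, x2, x3) = (((not x1 and x2) and not x3) or ((x1 and not x2) and not x3)) or ((x1 and x2) and x3)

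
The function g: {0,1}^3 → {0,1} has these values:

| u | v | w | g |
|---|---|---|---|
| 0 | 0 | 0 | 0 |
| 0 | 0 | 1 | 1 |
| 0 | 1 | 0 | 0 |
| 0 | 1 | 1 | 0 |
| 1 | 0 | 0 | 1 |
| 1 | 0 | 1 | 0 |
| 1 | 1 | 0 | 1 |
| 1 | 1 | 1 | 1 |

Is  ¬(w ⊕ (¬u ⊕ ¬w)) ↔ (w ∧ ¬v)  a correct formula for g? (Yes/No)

Yes

Evaluate ¬(w ⊕ (¬u ⊕ ¬w)) ↔ (w ∧ ¬v) on each row and compare to g:
  u=0, v=0, w=0: formula gives 0, g = 0 ✓
  u=0, v=0, w=1: formula gives 1, g = 1 ✓
  u=0, v=1, w=0: formula gives 0, g = 0 ✓
  u=0, v=1, w=1: formula gives 0, g = 0 ✓
  u=1, v=0, w=0: formula gives 1, g = 1 ✓
  … (the remaining 3 rows also agree.)
All 8 rows match — the expression computes g exactly.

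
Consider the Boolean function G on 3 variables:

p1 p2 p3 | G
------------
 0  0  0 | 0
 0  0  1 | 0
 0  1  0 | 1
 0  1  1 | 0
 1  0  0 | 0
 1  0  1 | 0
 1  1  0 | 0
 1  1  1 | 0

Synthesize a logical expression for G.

G is 1 on exactly one input, (0,1,0), whose minterm is ¬p1·p2·¬p3. So G is just that conjunction.

G(p1, p2, p3) = (~p1 & p2) & ~p3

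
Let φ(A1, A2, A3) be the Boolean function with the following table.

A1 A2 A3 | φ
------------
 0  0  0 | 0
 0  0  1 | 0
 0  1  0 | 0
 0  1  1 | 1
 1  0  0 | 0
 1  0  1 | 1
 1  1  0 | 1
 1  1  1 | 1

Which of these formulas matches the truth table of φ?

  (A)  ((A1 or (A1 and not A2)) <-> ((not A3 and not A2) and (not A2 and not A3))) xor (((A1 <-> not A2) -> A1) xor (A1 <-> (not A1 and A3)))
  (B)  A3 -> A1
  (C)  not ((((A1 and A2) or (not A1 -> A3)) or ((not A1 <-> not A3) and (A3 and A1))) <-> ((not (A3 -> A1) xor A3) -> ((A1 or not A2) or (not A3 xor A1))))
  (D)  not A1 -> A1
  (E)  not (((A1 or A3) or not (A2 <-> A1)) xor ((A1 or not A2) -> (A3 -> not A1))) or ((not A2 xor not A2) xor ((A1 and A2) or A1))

(B) fails at (0,0,0): the formula yields 1, φ is 0.
(C) fails at (0,0,0): the formula yields 1, φ is 0.
(D) fails at (0,1,1): the formula yields 0, φ is 1.
(E) fails at (0,0,1): the formula yields 1, φ is 0.
Only (A) survives; checking it on all 8 rows confirms it matches φ.

A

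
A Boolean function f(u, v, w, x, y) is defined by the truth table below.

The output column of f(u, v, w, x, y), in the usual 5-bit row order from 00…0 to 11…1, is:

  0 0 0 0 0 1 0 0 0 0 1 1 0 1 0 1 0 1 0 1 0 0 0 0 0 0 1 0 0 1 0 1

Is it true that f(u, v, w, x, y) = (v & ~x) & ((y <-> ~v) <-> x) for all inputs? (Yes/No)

No

Check the formula against f row by row:
  u=0, v=0, w=0, x=0, y=0: formula gives 0, f = 0 ✓
  u=0, v=0, w=0, x=0, y=1: formula gives 0, f = 0 ✓
  u=0, v=0, w=0, x=1, y=0: formula gives 0, f = 0 ✓
  u=0, v=0, w=0, x=1, y=1: formula gives 0, f = 0 ✓
  …
  u=0, v=0, w=1, x=0, y=1: formula gives 0, but f = 1 ✗
A single disagreement suffices: at (0,0,1,0,1) they differ, so the formula does not compute f.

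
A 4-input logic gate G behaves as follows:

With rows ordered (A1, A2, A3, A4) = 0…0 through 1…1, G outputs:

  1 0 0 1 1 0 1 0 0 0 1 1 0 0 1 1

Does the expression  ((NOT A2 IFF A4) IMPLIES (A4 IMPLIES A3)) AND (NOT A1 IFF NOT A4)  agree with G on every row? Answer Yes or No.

Test each input against both G and the formula:
  A1=0, A2=0, A3=0, A4=0: formula gives 1, G = 1 ✓
  A1=0, A2=0, A3=0, A4=1: formula gives 0, G = 0 ✓
  A1=0, A2=0, A3=1, A4=0: formula gives 1, but G = 0 ✗
Since they disagree at (0,0,1,0), the expression is not a correct formula for G.

No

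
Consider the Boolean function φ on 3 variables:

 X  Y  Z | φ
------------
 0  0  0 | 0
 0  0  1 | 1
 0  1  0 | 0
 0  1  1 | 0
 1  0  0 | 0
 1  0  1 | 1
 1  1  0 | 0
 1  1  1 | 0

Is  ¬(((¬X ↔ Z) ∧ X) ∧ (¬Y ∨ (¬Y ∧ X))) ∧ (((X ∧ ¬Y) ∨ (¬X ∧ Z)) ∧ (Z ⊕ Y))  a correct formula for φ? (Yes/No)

Yes

Evaluate ¬(((¬X ↔ Z) ∧ X) ∧ (¬Y ∨ (¬Y ∧ X))) ∧ (((X ∧ ¬Y) ∨ (¬X ∧ Z)) ∧ (Z ⊕ Y)) on each row and compare to φ:
  X=0, Y=0, Z=0: formula gives 0, φ = 0 ✓
  X=0, Y=0, Z=1: formula gives 1, φ = 1 ✓
  X=0, Y=1, Z=0: formula gives 0, φ = 0 ✓
  X=0, Y=1, Z=1: formula gives 0, φ = 0 ✓
  X=1, Y=0, Z=0: formula gives 0, φ = 0 ✓
  …and likewise for the remaining 3 rows.
No disagreement on any input; they are logically equivalent.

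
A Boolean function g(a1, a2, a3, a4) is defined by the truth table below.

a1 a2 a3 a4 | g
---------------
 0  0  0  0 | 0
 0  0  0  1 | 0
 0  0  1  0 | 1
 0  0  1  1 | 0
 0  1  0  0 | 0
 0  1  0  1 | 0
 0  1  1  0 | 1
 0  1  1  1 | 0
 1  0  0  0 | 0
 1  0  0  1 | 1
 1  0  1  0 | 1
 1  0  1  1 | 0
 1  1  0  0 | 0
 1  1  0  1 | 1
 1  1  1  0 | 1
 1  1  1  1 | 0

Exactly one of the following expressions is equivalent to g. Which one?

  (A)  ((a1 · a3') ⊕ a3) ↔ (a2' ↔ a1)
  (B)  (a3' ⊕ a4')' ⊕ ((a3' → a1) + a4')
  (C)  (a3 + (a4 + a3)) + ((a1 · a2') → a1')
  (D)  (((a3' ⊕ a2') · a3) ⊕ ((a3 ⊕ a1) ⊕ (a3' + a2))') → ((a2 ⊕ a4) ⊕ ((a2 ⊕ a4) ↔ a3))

(A) disagrees with g on (0,0,0,0) (formula → 1, table → 0); rule it out.
(C) disagrees with g on (0,0,0,0) (formula → 1, table → 0); rule it out.
(D) disagrees with g on (0,0,0,0) (formula → 1, table → 0); rule it out.
Only (B) survives; checking it on all 16 rows confirms it matches g.

B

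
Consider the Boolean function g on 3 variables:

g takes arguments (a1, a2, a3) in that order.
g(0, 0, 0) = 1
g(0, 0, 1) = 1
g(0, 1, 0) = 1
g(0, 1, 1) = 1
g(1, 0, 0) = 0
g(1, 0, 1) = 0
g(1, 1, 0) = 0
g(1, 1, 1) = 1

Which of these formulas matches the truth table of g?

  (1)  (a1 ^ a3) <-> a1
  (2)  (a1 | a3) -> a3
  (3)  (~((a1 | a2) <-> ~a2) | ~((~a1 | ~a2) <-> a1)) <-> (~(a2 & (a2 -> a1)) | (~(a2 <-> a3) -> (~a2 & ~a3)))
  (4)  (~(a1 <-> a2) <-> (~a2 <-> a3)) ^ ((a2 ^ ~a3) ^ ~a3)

(1) fails at (0,0,1): the formula yields 0, g is 1.
(2) fails at (1,0,1): the formula yields 1, g is 0.
(4) fails at (0,0,1): the formula yields 0, g is 1.
Only (3) survives; checking it on all 8 rows confirms it matches g.

3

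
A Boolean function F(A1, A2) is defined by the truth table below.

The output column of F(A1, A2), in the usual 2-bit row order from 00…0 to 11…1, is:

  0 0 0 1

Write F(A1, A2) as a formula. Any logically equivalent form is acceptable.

The output is 1 only when every input is 1 — the AND of all inputs.

F(A1, A2) = A1 and A2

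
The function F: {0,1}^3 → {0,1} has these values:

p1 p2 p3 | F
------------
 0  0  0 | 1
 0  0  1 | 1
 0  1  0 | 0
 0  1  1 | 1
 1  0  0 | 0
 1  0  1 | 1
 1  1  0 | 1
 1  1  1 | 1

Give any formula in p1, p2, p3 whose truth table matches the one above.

F(p1, p2, p3) = not (((not p1 and p2) and not p3) or ((p1 and not p2) and not p3))

There are just 2 zero rows: (0,1,0), (1,0,0). Their minterms are ¬p1·p2·¬p3, p1·¬p2·¬p3; the OR of those covers precisely the 0-outputs, and negating it yields F.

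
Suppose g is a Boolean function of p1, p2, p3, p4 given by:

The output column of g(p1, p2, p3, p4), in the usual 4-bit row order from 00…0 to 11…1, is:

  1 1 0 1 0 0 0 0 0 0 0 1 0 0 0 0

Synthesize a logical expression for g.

The 1-rows are (0,0,0,0), (0,0,0,1), (0,0,1,1), (1,0,1,1). Each contributes one minterm — ¬p1·¬p2·¬p3·¬p4; ¬p1·¬p2·¬p3·p4; ¬p1·¬p2·p3·p4; p1·¬p2·p3·p4 — and their disjunction is a sum-of-products form of g.

g(p1, p2, p3, p4) = (((((NOT p1 AND NOT p2) AND NOT p3) AND NOT p4) OR (((NOT p1 AND NOT p2) AND NOT p3) AND p4)) OR (((NOT p1 AND NOT p2) AND p3) AND p4)) OR (((p1 AND NOT p2) AND p3) AND p4)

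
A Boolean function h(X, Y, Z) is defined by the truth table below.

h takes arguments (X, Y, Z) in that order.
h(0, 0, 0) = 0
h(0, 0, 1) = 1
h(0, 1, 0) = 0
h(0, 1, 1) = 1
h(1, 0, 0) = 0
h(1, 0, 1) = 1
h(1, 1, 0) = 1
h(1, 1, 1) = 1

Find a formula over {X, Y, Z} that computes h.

h(X, Y, Z) = not ((((not X and not Y) and not Z) or ((not X and Y) and not Z)) or ((X and not Y) and not Z))

h is 0 on only 3 rows — (0,0,0), (0,1,0), (1,0,0). Writing each as a minterm (¬X·¬Y·¬Z, ¬X·Y·¬Z, X·¬Y·¬Z) and OR-ing them characterizes exactly where h=0, so h is the negation of that disjunction.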